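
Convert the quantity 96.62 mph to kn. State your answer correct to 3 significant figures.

84.0 kn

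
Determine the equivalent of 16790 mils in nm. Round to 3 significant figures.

4.26e+8 nm

1 mil = 25400.0 nanometers.
16790 × 25400.0 ≈ 4.26e+8 nm.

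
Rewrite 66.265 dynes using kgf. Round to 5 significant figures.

1 dyne = 1.019716e-6 kgf.
66.265 × 1.019716e-6 ≈ 6.7571e-5 kgf.

6.7571e-5 kilograms-force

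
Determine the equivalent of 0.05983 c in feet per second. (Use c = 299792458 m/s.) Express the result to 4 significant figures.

1 c = 9.83571 × 10^8 feet per second.
0.05983 × 9.83571 × 10^8 ≈ 5.885 × 10^7 ft/s.

5.885 × 10^7 ft/s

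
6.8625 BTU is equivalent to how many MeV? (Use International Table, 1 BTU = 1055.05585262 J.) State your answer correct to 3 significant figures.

4.52e+16 MeV

1 British thermal unit = 6.58514e+15 MeV.
Then 6.8625 × 6.58514e+15 ≈ 4.52e+16 MeV.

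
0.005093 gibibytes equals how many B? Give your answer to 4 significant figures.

5.469 × 10^6 B

1 gibibyte = 1.07374 × 10^9 B.
Then 0.005093 × 1.07374 × 10^9 ≈ 5.469 × 10^6 B.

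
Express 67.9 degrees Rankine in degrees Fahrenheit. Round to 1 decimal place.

°R = °F + 459.67.
Applying the formula gives -391.8 °F.

-391.8 °F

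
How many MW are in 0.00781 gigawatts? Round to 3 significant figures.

7.81 megawatts

1 GW = 1000.00 MW.
0.00781 × 1000.00 ≈ 7.81 MW.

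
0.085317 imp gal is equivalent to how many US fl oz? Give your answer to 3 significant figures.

1 imp gal = 153.722 US fl oz.
Then 0.085317 × 153.722 ≈ 13.1 US fl oz.

13.1 US fl oz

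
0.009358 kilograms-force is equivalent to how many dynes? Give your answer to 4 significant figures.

9177 dyn

1 kilogram-force = 980665 dynes.
0.009358 × 980665 ≈ 9177 dyn.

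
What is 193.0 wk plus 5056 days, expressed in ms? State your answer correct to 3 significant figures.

193.0 wk = 1.16726 × 10^11 ms and 5056 d = 4.36838 × 10^11 ms.
1.16726 × 10^11 + 4.36838 × 10^11 ≈ 5.54 × 10^11 ms.

5.54 × 10^11 milliseconds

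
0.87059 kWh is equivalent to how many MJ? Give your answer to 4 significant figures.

3.134 MJ

1 kilowatt-hour = 3.60000 MJ.
Then 0.87059 × 3.60000 ≈ 3.134 MJ.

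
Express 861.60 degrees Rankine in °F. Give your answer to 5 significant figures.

401.93 degrees Fahrenheit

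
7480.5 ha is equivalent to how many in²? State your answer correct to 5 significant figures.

1 ha = 1.55000 × 10^7 in².
Then 7480.5 × 1.55000 × 10^7 ≈ 1.1595 × 10^11 in².

1.1595 × 10^11 in²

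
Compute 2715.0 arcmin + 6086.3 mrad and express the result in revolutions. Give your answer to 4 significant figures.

1.094 rev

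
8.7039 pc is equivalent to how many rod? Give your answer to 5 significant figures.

1 pc = 6.13552e+15 rod.
Thus 8.7039 × 6.13552e+15 ≈ 5.3403e+16 rod.

5.3403e+16 rod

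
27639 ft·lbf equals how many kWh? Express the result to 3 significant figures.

0.0104 kilowatt-hours

1 ft·lbf = 3.76616e-7 kWh.
So 27639 × 3.76616e-7 ≈ 0.0104 kWh.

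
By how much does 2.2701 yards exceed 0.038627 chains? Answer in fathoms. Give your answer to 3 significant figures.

0.710 fathom

2.2701 yd = 1.13505 fathom and 0.038627 chain = 0.424897 fathom.
1.13505 − 0.424897 ≈ 0.710 fathom.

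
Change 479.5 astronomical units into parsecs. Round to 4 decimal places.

1 au = 4.84814e-6 pc.
Thus 479.5 × 4.84814e-6 ≈ 0.0023 pc.

0.0023 parsecs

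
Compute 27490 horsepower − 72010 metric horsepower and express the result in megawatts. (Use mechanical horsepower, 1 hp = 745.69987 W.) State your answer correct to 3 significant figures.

-32.5 megawatts

27490 hp = 20.4993 MW and 72010 PS = 52.9633 MW.
20.4993 − 52.9633 ≈ -32.5 MW.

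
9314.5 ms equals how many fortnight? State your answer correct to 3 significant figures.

1 millisecond = 8.26720e-10 fortnight.
So 9314.5 × 8.26720e-10 ≈ 7.70e-6 fortnight.

7.70e-6 fortnight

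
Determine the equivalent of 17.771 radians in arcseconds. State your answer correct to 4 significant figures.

1 rad = 206265 arcsec.
Thus 17.771 × 206265 ≈ 3.666e+6 arcsec.

3.666e+6 arcsec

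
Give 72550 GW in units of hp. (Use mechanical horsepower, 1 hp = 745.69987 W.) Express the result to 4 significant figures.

1 GW = 1.34102 × 10^6 horsepower.
Then 72550 × 1.34102 × 10^6 ≈ 9.729 × 10^10 hp.

9.729 × 10^10 horsepower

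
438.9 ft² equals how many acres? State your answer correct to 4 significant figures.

0.01008 acres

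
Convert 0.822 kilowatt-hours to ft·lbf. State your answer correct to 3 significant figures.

2.18 × 10^6 foot-pounds

1 kWh = 2.65522 × 10^6 foot-pounds.
Thus 0.822 × 2.65522 × 10^6 ≈ 2.18 × 10^6 ft·lbf.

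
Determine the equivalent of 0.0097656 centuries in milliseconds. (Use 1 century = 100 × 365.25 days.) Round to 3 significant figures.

1 century = 3.15576 × 10^12 ms.
0.0097656 × 3.15576 × 10^12 ≈ 3.08 × 10^10 ms.

3.08 × 10^10 milliseconds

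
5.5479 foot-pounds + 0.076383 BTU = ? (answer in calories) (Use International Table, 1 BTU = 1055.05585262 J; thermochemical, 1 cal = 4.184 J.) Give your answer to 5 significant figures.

21.059 cal

5.5479 ft·lbf = 1.79779 cal and 0.076383 BTU = 19.2611 cal.
1.79779 + 19.2611 ≈ 21.059 cal.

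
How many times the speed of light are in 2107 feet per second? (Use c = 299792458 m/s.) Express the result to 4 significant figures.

2.142 × 10^-6 times the speed of light

1 ft/s = 1.01670 × 10^-9 c.
Thus 2107 × 1.01670 × 10^-9 ≈ 2.142 × 10^-6 c.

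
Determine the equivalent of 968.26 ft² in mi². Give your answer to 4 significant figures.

3.473 × 10^-5 square miles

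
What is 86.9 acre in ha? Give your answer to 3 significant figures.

1 acre = 0.404686 ha.
So 86.9 × 0.404686 ≈ 35.2 ha.

35.2 hectares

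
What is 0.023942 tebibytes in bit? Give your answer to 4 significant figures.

2.106 × 10^11 bit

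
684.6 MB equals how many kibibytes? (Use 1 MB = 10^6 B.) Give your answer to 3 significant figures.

669000 kibibytes

1 megabyte = 976.5625 kibibytes.
Then 684.6 × 976.5625 ≈ 669000 KiB.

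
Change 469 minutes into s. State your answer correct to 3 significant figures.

28100 s

1 min = 60.0000 seconds.
Thus 469 × 60.0000 ≈ 28100 s.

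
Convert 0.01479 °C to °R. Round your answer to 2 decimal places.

°R = (°C + 273.15) × 9/5.
Applying the formula gives 491.70 °R.

491.70 °R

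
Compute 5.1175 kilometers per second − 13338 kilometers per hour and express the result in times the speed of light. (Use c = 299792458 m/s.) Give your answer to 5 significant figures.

4.7116 × 10^-6 c

5.1175 km/s = 1.70701 × 10^-5 c and 13338 km/h = 1.23585 × 10^-5 c.
1.70701 × 10^-5 − 1.23585 × 10^-5 ≈ 4.7116 × 10^-6 c.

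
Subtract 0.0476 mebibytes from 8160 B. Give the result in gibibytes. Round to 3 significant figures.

8160 B = 7.59959e-6 GiB and 0.0476 MiB = 4.64844e-5 GiB.
7.59959e-6 − 4.64844e-5 ≈ -3.89e-5 GiB.

-3.89e-5 gibibytes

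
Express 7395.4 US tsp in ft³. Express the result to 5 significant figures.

1.2873 ft³

1 US teaspoon = 0.000174063 ft³.
7395.4 × 0.000174063 ≈ 1.2873 ft³.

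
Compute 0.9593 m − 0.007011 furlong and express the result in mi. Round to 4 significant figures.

0.9593 m = 0.000596081 mi and 0.007011 furlong = 0.000876375 mi.
0.000596081 − 0.000876375 ≈ -0.0002803 mi.

-0.0002803 mi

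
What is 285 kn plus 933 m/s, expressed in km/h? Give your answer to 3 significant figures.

285 kn = 527.820 km/h and 933 m/s = 3358.80 km/h.
527.820 + 3358.80 ≈ 3890 km/h.

3890 km/h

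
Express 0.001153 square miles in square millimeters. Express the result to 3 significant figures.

2.99 × 10^9 square millimeters

1 square mile = 2.58999 × 10^12 square millimeters.
So 0.001153 × 2.58999 × 10^12 ≈ 2.99 × 10^9 mm².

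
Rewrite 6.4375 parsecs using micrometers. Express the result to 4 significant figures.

1 parsec = 3.08568 × 10^22 μm.
Thus 6.4375 × 3.08568 × 10^22 ≈ 1.986 × 10^23 μm.

1.986 × 10^23 μm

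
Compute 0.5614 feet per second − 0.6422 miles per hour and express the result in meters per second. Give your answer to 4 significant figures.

-0.1160 m/s

0.5614 ft/s = 0.171115 m/s and 0.6422 mph = 0.287089 m/s.
0.171115 − 0.287089 ≈ -0.1160 m/s.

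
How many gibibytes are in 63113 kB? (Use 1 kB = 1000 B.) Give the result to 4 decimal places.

1 kilobyte = 9.31323 × 10^-7 GiB.
Thus 63113 × 9.31323 × 10^-7 ≈ 0.0588 GiB.

0.0588 GiB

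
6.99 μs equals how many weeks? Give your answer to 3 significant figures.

1 microsecond = 1.65344 × 10^-12 wk.
Then 6.99 × 1.65344 × 10^-12 ≈ 1.16 × 10^-11 wk.

1.16 × 10^-11 weeks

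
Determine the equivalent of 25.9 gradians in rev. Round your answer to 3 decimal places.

0.065 revolutions

1 grad = 0.00250000 rev.
25.9 × 0.00250000 ≈ 0.065 rev.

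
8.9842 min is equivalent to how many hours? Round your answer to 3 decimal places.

0.150 h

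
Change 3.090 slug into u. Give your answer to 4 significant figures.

1 slug = 8.78865 × 10^27 atomic mass units.
Then 3.090 × 8.78865 × 10^27 ≈ 2.716 × 10^28 u.

2.716 × 10^28 u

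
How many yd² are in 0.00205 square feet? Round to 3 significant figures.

0.000228 square yards

1 square foot = 0.111111 square yards.
0.00205 × 0.111111 ≈ 0.000228 yd².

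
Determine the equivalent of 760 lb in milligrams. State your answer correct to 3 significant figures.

3.45e+8 mg

1 lb = 453592 mg.
760 × 453592 ≈ 3.45e+8 mg.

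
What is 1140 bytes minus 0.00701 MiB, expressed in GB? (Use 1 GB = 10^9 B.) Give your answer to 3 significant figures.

-6.21e-6 GB

1140 B = 1.14000e-6 GB and 0.00701 MiB = 7.35052e-6 GB.
1.14000e-6 − 7.35052e-6 ≈ -6.21e-6 GB.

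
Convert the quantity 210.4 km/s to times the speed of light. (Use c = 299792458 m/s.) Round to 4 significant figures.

1 km/s = 3.33564 × 10^-6 c.
So 210.4 × 3.33564 × 10^-6 ≈ 0.0007018 c.

0.0007018 times the speed of light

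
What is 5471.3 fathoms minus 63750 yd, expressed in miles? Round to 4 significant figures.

5471.3 fathom = 6.21739 mi and 63750 yd = 36.2216 mi.
6.21739 − 36.2216 ≈ -30.00 mi.

-30.00 miles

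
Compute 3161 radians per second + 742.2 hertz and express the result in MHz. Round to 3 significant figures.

3161 rad/s = 0.000503089 MHz and 742.2 Hz = 0.000742200 MHz.
0.000503089 + 0.000742200 ≈ 0.00125 MHz.

0.00125 MHz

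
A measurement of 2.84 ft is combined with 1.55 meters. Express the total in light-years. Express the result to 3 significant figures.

2.84 ft = 9.14974 × 10^-17 ly and 1.55 m = 1.63835 × 10^-16 ly.
9.14974 × 10^-17 + 1.63835 × 10^-16 ≈ 2.55 × 10^-16 ly.

2.55 × 10^-16 ly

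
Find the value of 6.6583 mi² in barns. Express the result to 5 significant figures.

1 mi² = 2.58999e+34 barn.
6.6583 × 2.58999e+34 ≈ 1.7245e+35 barn.

1.7245e+35 barn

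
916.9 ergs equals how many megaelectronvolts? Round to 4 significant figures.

5.723e+8 MeV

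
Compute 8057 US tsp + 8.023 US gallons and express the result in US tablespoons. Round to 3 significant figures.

8057 US tsp = 2685.67 US tbsp and 8.023 US gal = 2053.89 US tbsp.
2685.67 + 2053.89 ≈ 4740 US tbsp.

4740 US tbsp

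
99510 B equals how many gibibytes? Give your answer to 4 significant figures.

1 B = 9.31323e-10 GiB.
So 99510 × 9.31323e-10 ≈ 9.268e-5 GiB.

9.268e-5 GiB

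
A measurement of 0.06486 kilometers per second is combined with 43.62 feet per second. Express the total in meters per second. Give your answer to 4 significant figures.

0.06486 km/s = 64.8600 m/s and 43.62 ft/s = 13.2954 m/s.
64.8600 + 13.2954 ≈ 78.16 m/s.

78.16 m/s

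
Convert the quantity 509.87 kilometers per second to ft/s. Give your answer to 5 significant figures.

1.6728 × 10^6 ft/s

1 km/s = 3280.84 ft/s.
Thus 509.87 × 3280.84 ≈ 1.6728 × 10^6 ft/s.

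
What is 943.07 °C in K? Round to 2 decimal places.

1216.22 kelvins

K = °C + 273.15.
Applying the formula gives 1216.22 K.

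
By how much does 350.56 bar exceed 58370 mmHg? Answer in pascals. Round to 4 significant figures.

350.56 bar = 3.50560 × 10^7 Pa and 58370 mmHg = 7.78203 × 10^6 Pa.
3.50560 × 10^7 − 7.78203 × 10^6 ≈ 2.727 × 10^7 Pa.

2.727 × 10^7 Pa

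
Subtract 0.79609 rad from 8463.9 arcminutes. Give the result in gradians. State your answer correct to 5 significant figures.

8463.9 arcmin = 156.739 grad and 0.79609 rad = 50.6807 grad.
156.739 − 50.6807 ≈ 106.06 grad.

106.06 gradians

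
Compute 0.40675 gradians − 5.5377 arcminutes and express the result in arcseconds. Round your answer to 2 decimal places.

985.61 arcsec

0.40675 grad = 1317.87 arcsec and 5.5377 arcmin = 332.262 arcsec.
1317.87 − 332.262 ≈ 985.61 arcsec.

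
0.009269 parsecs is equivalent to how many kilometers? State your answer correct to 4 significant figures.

1 parsec = 3.08568e+13 kilometers.
Thus 0.009269 × 3.08568e+13 ≈ 2.860e+11 km.

2.860e+11 km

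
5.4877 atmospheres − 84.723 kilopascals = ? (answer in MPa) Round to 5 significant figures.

0.47132 MPa

5.4877 atm = 0.556041 MPa and 84.723 kPa = 0.0847230 MPa.
0.556041 − 0.0847230 ≈ 0.47132 MPa.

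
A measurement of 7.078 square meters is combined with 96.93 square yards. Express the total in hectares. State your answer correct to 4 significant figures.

0.008812 ha

7.078 m² = 0.000707800 ha and 96.93 yd² = 0.00810458 ha.
0.000707800 + 0.00810458 ≈ 0.008812 ha.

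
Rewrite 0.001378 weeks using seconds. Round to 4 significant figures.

833.4 seconds

1 wk = 604800 seconds.
0.001378 × 604800 ≈ 833.4 s.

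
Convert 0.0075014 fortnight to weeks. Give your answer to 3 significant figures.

0.0150 wk

1 fortnight = 2.00000 wk.
So 0.0075014 × 2.00000 ≈ 0.0150 wk.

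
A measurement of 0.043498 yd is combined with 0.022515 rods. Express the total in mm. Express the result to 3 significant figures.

153 mm

0.043498 yd = 39.7746 mm and 0.022515 rod = 113.232 mm.
39.7746 + 113.232 ≈ 153 mm.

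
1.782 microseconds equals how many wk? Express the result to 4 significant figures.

2.946 × 10^-12 wk

1 microsecond = 1.65344 × 10^-12 weeks.
So 1.782 × 1.65344 × 10^-12 ≈ 2.946 × 10^-12 wk.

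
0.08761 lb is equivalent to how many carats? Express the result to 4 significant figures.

1 lb = 2267.96 carats.
Then 0.08761 × 2267.96 ≈ 198.7 ct.

198.7 ct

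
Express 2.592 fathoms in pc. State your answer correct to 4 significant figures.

1 fathom = 5.92674 × 10^-17 pc.
2.592 × 5.92674 × 10^-17 ≈ 1.536 × 10^-16 pc.

1.536 × 10^-16 pc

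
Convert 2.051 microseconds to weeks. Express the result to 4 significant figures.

3.391e-12 wk

1 microsecond = 1.65344e-12 wk.
Thus 2.051 × 1.65344e-12 ≈ 3.391e-12 wk.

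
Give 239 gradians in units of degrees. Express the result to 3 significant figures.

1 gradian = 0.900000 °.
Thus 239 × 0.900000 ≈ 215 °.

215 °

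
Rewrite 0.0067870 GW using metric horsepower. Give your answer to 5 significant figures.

1 GW = 1359622 PS.
0.0067870 × 1359622 ≈ 9227.8 PS.

9227.8 PS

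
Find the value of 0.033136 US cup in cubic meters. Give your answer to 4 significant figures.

7.840 × 10^-6 m³

1 US cup = 0.000236588 m³.
So 0.033136 × 0.000236588 ≈ 7.840 × 10^-6 m³.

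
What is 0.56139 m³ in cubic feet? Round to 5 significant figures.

19.825 ft³

1 cubic meter = 35.3147 cubic feet.
0.56139 × 35.3147 ≈ 19.825 ft³.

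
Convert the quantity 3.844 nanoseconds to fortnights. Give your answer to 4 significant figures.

1 ns = 8.26720e-16 fortnights.
So 3.844 × 8.26720e-16 ≈ 3.178e-15 fortnight.

3.178e-15 fortnight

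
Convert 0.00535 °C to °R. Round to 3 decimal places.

491.680 degrees Rankine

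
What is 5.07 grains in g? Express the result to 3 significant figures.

0.329 grams

1 gr = 0.0647989 grams.
Then 5.07 × 0.0647989 ≈ 0.329 g.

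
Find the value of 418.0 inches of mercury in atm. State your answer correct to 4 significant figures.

13.97 atm

1 inch of mercury = 0.0334211 atm.
418.0 × 0.0334211 ≈ 13.97 atm.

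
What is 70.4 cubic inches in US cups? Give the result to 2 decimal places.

1 in³ = 0.0692641 US cup.
So 70.4 × 0.0692641 ≈ 4.88 US cup.

4.88 US cup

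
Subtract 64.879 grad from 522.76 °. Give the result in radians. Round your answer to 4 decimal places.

522.76 ° = 9.12388 rad and 64.879 grad = 1.01912 rad.
9.12388 − 1.01912 ≈ 8.1048 rad.

8.1048 radians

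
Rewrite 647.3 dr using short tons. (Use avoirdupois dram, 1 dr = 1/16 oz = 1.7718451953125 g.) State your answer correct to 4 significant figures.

1 dram = 1.953125 × 10^-6 short tons.
Thus 647.3 × 1.953125 × 10^-6 ≈ 0.001264 short ton.

0.001264 short ton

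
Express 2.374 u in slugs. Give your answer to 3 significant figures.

2.70 × 10^-28 slugs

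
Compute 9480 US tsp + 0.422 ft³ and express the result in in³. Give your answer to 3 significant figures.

3580 in³

9480 US tsp = 2851.41 in³ and 0.422 ft³ = 729.216 in³.
2851.41 + 729.216 ≈ 3580 in³.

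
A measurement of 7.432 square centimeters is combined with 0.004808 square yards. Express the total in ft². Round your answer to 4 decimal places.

0.0513 ft²

7.432 cm² = 0.00799974 ft² and 0.004808 yd² = 0.0432720 ft².
0.00799974 + 0.0432720 ≈ 0.0513 ft².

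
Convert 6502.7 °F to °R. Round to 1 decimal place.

6962.4 °R

°R = °F + 459.67.
Applying the formula gives 6962.4 °R.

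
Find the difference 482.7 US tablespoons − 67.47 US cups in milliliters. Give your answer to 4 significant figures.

482.7 US tbsp = 7137.57 mL and 67.47 US cup = 15962.6 mL.
7137.57 − 15962.6 ≈ -8825 mL.

-8825 milliliters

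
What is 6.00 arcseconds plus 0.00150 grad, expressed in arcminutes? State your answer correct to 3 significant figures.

6.00 arcsec = 0.100000 arcmin and 0.00150 grad = 0.0810000 arcmin.
0.100000 + 0.0810000 ≈ 0.181 arcmin.

0.181 arcmin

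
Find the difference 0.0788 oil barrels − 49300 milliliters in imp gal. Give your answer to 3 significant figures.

-8.09 imp gal

0.0788 bbl = 2.75582 imp gal and 49300 mL = 10.8445 imp gal.
2.75582 − 10.8445 ≈ -8.09 imp gal.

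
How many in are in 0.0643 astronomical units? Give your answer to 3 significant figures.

3.79 × 10^11 in

1 astronomical unit = 5.88968 × 10^12 inches.
Thus 0.0643 × 5.88968 × 10^12 ≈ 3.79 × 10^11 in.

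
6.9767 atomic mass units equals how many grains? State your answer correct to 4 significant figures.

1 atomic mass unit = 2.56260e-23 gr.
Then 6.9767 × 2.56260e-23 ≈ 1.788e-22 gr.

1.788e-22 gr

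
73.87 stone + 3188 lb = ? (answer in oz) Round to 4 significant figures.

67550 oz

73.87 st = 16546.9 oz and 3188 lb = 51008.0 oz.
16546.9 + 51008.0 ≈ 67550 oz.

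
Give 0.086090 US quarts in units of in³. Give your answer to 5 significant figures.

4.9717 in³

1 US qt = 57.7500 in³.
Then 0.086090 × 57.7500 ≈ 4.9717 in³.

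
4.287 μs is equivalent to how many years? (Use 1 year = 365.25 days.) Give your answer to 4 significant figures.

1.358 × 10^-13 yr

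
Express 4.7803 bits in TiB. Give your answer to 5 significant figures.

1 bit = 1.13687 × 10^-13 tebibytes.
4.7803 × 1.13687 × 10^-13 ≈ 5.4346 × 10^-13 TiB.

5.4346 × 10^-13 TiB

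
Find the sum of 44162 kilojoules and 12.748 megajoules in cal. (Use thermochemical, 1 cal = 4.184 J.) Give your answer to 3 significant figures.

1.36e+7 cal

44162 kJ = 1.05550e+7 cal and 12.748 MJ = 3.04685e+6 cal.
1.05550e+7 + 3.04685e+6 ≈ 1.36e+7 cal.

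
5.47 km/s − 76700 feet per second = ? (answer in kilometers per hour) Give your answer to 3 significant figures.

5.47 km/s = 19692.0 km/h and 76700 ft/s = 84161.4 km/h.
19692.0 − 84161.4 ≈ -64500 km/h.

-64500 kilometers per hour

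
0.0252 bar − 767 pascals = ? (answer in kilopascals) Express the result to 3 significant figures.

0.0252 bar = 2.52000 kPa and 767 Pa = 0.767000 kPa.
2.52000 − 0.767000 ≈ 1.75 kPa.

1.75 kilopascals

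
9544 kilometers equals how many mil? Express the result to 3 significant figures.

3.76e+11 mil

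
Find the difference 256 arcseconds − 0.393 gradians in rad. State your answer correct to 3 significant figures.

256 arcsec = 0.00124112 rad and 0.393 grad = 0.00617323 rad.
0.00124112 − 0.00617323 ≈ -0.00493 rad.

-0.00493 radians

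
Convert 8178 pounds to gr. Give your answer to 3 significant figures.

5.72e+7 gr

1 lb = 7000.00 gr.
So 8178 × 7000.00 ≈ 5.72e+7 gr.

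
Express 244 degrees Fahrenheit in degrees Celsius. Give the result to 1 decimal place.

117.8 °C

°F = °C × 9/5 + 32.
Applying the formula gives 117.8 °C.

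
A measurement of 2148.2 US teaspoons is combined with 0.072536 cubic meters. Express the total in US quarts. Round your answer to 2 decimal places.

87.84 US quarts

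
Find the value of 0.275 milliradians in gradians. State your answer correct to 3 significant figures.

0.0175 grad

1 mrad = 0.0636620 grad.
Then 0.275 × 0.0636620 ≈ 0.0175 grad.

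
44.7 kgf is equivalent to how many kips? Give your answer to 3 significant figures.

0.0985 kips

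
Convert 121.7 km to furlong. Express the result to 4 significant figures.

605.0 furlongs

1 kilometer = 4.97097 furlongs.
Thus 121.7 × 4.97097 ≈ 605.0 furlong.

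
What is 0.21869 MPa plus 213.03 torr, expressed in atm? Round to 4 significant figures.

2.439 atm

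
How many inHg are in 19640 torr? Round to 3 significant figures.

1 torr = 0.0393701 inHg.
Then 19640 × 0.0393701 ≈ 773 inHg.

773 inHg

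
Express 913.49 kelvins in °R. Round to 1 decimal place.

°R = K × 9/5.
Applying the formula gives 1644.3 °R.

1644.3 °R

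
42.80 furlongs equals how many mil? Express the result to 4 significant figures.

3.390 × 10^8 mil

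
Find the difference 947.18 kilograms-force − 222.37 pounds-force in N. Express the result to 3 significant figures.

8300 newtons

947.18 kgf = 9288.66 N and 222.37 lbf = 989.151 N.
9288.66 − 989.151 ≈ 8300 N.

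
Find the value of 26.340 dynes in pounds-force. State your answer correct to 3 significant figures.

1 dyne = 2.24809 × 10^-6 lbf.
Then 26.340 × 2.24809 × 10^-6 ≈ 5.92 × 10^-5 lbf.

5.92 × 10^-5 lbf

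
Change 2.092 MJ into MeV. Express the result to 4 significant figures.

1.306e+19 MeV

1 MJ = 6.24151e+18 megaelectronvolts.
Then 2.092 × 6.24151e+18 ≈ 1.306e+19 MeV.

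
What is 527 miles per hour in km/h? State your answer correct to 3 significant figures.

1 mph = 1.60934 kilometers per hour.
So 527 × 1.60934 ≈ 848 km/h.

848 kilometers per hour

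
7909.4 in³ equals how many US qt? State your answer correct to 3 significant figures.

1 in³ = 0.0173160 US quarts.
So 7909.4 × 0.0173160 ≈ 137 US qt.

137 US quarts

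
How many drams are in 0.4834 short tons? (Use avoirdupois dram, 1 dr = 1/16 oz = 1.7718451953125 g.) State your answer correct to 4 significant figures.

1 short ton = 512000 dr.
Then 0.4834 × 512000 ≈ 247500 dr.

247500 dr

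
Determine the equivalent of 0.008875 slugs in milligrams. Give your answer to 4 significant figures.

1 slug = 1.45939 × 10^7 milligrams.
0.008875 × 1.45939 × 10^7 ≈ 129500 mg.

129500 mg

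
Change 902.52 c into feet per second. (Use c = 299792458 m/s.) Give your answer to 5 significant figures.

8.8769e+11 feet per second

1 c = 9.83571e+8 ft/s.
Then 902.52 × 9.83571e+8 ≈ 8.8769e+11 ft/s.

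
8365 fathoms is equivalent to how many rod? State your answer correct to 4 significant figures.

1 fathom = 0.363636 rod.
Then 8365 × 0.363636 ≈ 3042 rod.

3042 rod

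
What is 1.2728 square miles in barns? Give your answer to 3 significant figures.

3.30 × 10^34 barn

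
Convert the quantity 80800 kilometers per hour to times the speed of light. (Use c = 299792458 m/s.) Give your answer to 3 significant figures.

7.49 × 10^-5 c

1 km/h = 9.26567 × 10^-10 c.
Thus 80800 × 9.26567 × 10^-10 ≈ 7.49 × 10^-5 c.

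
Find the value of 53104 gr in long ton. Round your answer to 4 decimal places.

0.0034 long ton

1 gr = 6.37755 × 10^-8 long tons.
53104 × 6.37755 × 10^-8 ≈ 0.0034 long ton.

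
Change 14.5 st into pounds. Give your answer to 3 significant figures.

203 pounds

1 st = 14.0000 lb.
So 14.5 × 14.0000 ≈ 203 lb.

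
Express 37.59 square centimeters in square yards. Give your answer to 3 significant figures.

0.00450 yd²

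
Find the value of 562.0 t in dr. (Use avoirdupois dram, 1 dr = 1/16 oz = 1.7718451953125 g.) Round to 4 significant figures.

3.172 × 10^8 drams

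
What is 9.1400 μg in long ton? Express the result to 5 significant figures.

1 microgram = 9.842065e-13 long ton.
So 9.1400 × 9.842065e-13 ≈ 8.9956e-12 long ton.

8.9956e-12 long ton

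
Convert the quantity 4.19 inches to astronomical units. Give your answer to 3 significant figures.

7.11 × 10^-13 astronomical units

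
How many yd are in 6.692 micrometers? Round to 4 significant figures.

7.318 × 10^-6 yd

1 micrometer = 1.09361 × 10^-6 yards.
So 6.692 × 1.09361 × 10^-6 ≈ 7.318 × 10^-6 yd.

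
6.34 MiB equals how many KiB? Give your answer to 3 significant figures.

1 MiB = 1024.00 KiB.
Thus 6.34 × 1024.00 ≈ 6490 KiB.

6490 KiB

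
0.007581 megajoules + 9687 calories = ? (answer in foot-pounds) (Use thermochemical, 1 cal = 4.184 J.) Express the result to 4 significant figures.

35490 ft·lbf

0.007581 MJ = 5591.46 ft·lbf and 9687 cal = 29893.7 ft·lbf.
5591.46 + 29893.7 ≈ 35490 ft·lbf.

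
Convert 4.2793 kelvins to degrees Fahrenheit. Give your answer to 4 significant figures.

K = (°F + 459.67) × 5/9.
Applying the formula gives -452.0 °F.

-452.0 °F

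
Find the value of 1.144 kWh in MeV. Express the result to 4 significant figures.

1 kWh = 2.246943e+19 megaelectronvolts.
1.144 × 2.246943e+19 ≈ 2.571e+19 MeV.

2.571e+19 MeV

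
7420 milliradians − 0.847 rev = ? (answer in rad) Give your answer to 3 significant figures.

2.10 radians

7420 mrad = 7.42000 rad and 0.847 rev = 5.32186 rad.
7.42000 − 5.32186 ≈ 2.10 rad.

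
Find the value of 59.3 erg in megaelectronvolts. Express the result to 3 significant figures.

1 erg = 624151 MeV.
Thus 59.3 × 624151 ≈ 3.70 × 10^7 MeV.

3.70 × 10^7 MeV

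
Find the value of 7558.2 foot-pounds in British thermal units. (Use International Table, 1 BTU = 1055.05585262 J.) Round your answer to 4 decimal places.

9.7128 British thermal units

1 ft·lbf = 0.00128507 British thermal units.
7558.2 × 0.00128507 ≈ 9.7128 BTU.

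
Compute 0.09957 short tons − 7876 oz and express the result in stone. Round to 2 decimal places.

0.09957 short ton = 14.2243 st and 7876 oz = 35.1607 st.
14.2243 − 35.1607 ≈ -20.94 st.

-20.94 stone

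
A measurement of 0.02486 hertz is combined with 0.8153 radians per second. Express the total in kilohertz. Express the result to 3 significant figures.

0.000155 kilohertz

0.02486 Hz = 2.48600 × 10^-5 kHz and 0.8153 rad/s = 0.000129759 kHz.
2.48600 × 10^-5 + 0.000129759 ≈ 0.000155 kHz.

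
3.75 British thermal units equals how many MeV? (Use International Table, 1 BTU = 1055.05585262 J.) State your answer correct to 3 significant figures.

2.47 × 10^16 MeV

1 British thermal unit = 6.58514 × 10^15 MeV.
3.75 × 6.58514 × 10^15 ≈ 2.47 × 10^16 MeV.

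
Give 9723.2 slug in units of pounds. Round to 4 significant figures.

312800 lb

1 slug = 32.1740 lb.
So 9723.2 × 32.1740 ≈ 312800 lb.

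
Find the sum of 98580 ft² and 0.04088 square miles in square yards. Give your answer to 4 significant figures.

98580 ft² = 10953.3 yd² and 0.04088 mi² = 126630 yd².
10953.3 + 126630 ≈ 137600 yd².

137600 square yards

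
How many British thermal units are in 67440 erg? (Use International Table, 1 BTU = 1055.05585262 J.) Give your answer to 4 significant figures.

1 erg = 9.47817e-11 BTU.
67440 × 9.47817e-11 ≈ 6.392e-6 BTU.

6.392e-6 British thermal units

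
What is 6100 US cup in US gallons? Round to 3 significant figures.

381 US gal

1 US cup = 0.0625000 US gal.
6100 × 0.0625000 ≈ 381 US gal.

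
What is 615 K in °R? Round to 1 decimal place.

°R = K × 9/5.
Applying the formula gives 1107.0 °R.

1107.0 °R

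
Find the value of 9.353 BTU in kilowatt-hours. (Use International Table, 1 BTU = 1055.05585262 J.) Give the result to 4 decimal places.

1 BTU = 0.000293071 kWh.
Then 9.353 × 0.000293071 ≈ 0.0027 kWh.

0.0027 kilowatt-hours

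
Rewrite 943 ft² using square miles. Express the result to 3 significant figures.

3.38e-5 mi²

1 ft² = 3.58701e-8 mi².
So 943 × 3.58701e-8 ≈ 3.38e-5 mi².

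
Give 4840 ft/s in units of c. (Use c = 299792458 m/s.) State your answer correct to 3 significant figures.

1 foot per second = 1.01670e-9 c.
4840 × 1.01670e-9 ≈ 4.92e-6 c.

4.92e-6 c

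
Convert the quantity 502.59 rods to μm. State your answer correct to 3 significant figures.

1 rod = 5.02920e+6 micrometers.
So 502.59 × 5.02920e+6 ≈ 2.53e+9 μm.

2.53e+9 micrometers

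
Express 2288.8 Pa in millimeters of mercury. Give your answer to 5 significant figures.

1 Pa = 0.00750062 mmHg.
Thus 2288.8 × 0.00750062 ≈ 17.167 mmHg.

17.167 millimeters of mercury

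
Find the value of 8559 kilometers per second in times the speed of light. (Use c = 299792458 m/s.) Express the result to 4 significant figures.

0.02855 times the speed of light

1 kilometer per second = 3.33564e-6 c.
So 8559 × 3.33564e-6 ≈ 0.02855 c.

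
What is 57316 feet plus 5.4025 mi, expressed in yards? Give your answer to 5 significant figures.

57316 ft = 19105.3 yd and 5.4025 mi = 9508.40 yd.
19105.3 + 9508.40 ≈ 28614 yd.

28614 yards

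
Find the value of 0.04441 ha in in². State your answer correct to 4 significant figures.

688400 square inches

1 hectare = 1.55000 × 10^7 square inches.
0.04441 × 1.55000 × 10^7 ≈ 688400 in².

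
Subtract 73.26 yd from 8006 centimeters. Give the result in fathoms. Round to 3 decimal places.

8006 cm = 43.7773 fathom and 73.26 yd = 36.6300 fathom.
43.7773 − 36.6300 ≈ 7.147 fathom.

7.147 fathom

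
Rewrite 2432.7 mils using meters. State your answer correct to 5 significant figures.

0.061791 m

1 mil = 2.54000 × 10^-5 meters.
So 2432.7 × 2.54000 × 10^-5 ≈ 0.061791 m.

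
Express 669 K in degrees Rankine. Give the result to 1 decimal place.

1204.2 degrees Rankine

°R = K × 9/5.
Applying the formula gives 1204.2 °R.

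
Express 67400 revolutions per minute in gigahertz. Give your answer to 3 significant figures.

1.12e-6 gigahertz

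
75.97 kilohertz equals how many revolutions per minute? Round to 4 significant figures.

1 kHz = 60000.0 rpm.
Thus 75.97 × 60000.0 ≈ 4.558e+6 rpm.

4.558e+6 rpm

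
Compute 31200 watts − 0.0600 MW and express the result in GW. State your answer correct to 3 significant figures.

-2.88e-5 GW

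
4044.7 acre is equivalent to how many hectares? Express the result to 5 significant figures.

1636.8 ha

1 acre = 0.404686 ha.
Then 4044.7 × 0.404686 ≈ 1636.8 ha.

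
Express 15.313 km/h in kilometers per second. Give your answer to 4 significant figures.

1 km/h = 0.000277778 kilometers per second.
Thus 15.313 × 0.000277778 ≈ 0.004254 km/s.

0.004254 kilometers per second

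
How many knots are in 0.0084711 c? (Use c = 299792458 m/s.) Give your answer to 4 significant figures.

1 c = 5.82750e+8 kn.
So 0.0084711 × 5.82750e+8 ≈ 4.937e+6 kn.

4.937e+6 kn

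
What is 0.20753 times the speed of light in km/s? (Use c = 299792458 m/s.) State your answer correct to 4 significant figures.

62220 km/s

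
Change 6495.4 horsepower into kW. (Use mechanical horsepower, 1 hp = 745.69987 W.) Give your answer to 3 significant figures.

4840 kW

1 horsepower = 0.745700 kW.
Thus 6495.4 × 0.745700 ≈ 4840 kW.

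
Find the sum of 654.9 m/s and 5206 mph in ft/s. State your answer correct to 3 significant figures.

654.9 m/s = 2148.62 ft/s and 5206 mph = 7635.47 ft/s.
2148.62 + 7635.47 ≈ 9780 ft/s.

9780 ft/s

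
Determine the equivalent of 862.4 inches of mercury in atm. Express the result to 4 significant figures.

28.82 atmospheres

1 inHg = 0.0334211 atmospheres.
Then 862.4 × 0.0334211 ≈ 28.82 atm.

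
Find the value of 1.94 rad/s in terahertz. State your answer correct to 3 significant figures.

3.09e-13 THz

1 rad/s = 1.59155e-13 terahertz.
So 1.94 × 1.59155e-13 ≈ 3.09e-13 THz.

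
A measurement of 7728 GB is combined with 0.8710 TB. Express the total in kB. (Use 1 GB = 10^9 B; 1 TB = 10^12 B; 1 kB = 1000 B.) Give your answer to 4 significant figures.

7728 GB = 7.72800 × 10^9 kB and 0.8710 TB = 8.71000 × 10^8 kB.
7.72800 × 10^9 + 8.71000 × 10^8 ≈ 8.599 × 10^9 kB.

8.599 × 10^9 kilobytes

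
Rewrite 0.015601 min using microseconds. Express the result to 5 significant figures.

1 minute = 6.00000 × 10^7 microseconds.
0.015601 × 6.00000 × 10^7 ≈ 936060 μs.

936060 μs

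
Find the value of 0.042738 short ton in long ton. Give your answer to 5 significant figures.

0.038159 long tons

1 short ton = 0.892857 long tons.
Then 0.042738 × 0.892857 ≈ 0.038159 long ton.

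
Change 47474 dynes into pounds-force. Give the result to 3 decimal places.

0.107 lbf

1 dyne = 2.24809e-6 pounds-force.
47474 × 2.24809e-6 ≈ 0.107 lbf.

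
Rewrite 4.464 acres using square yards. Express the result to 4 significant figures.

21610 square yards

1 acre = 4840.00 square yards.
Thus 4.464 × 4840.00 ≈ 21610 yd².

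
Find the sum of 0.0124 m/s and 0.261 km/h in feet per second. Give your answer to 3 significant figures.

0.279 ft/s

0.0124 m/s = 0.0406824 ft/s and 0.261 km/h = 0.237861 ft/s.
0.0406824 + 0.237861 ≈ 0.279 ft/s.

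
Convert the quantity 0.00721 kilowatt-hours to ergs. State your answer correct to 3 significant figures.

2.60 × 10^11 erg

1 kilowatt-hour = 3.60000 × 10^13 erg.
Then 0.00721 × 3.60000 × 10^13 ≈ 2.60 × 10^11 erg.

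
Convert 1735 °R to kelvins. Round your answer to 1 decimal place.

963.9 K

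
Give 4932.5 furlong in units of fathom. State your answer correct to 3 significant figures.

1 furlong = 110.000 fathoms.
4932.5 × 110.000 ≈ 543000 fathom.

543000 fathoms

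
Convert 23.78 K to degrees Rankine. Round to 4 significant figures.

42.80 °R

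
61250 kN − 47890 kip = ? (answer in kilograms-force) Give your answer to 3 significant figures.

61250 kN = 6.24576e+6 kgf and 47890 kip = 2.17225e+7 kgf.
6.24576e+6 − 2.17225e+7 ≈ -1.55e+7 kgf.

-1.55e+7 kilograms-force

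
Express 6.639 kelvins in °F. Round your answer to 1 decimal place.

K = (°F + 459.67) × 5/9.
Applying the formula gives -447.7 °F.

-447.7 °F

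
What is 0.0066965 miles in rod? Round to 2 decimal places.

2.14 rod

1 mi = 320.000 rods.
So 0.0066965 × 320.000 ≈ 2.14 rod.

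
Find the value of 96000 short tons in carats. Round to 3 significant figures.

4.35e+11 ct

1 short ton = 4.53592e+6 carats.
96000 × 4.53592e+6 ≈ 4.35e+11 ct.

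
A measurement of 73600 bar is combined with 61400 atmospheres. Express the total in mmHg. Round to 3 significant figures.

1.02 × 10^8 millimeters of mercury

73600 bar = 5.52045 × 10^7 mmHg and 61400 atm = 4.66640 × 10^7 mmHg.
5.52045 × 10^7 + 4.66640 × 10^7 ≈ 1.02 × 10^8 mmHg.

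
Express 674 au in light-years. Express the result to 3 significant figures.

0.0107 ly

1 astronomical unit = 1.58125e-5 ly.
So 674 × 1.58125e-5 ≈ 0.0107 ly.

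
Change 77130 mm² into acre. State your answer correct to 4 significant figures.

1.906e-5 acre

1 square millimeter = 2.47105e-10 acre.
Then 77130 × 2.47105e-10 ≈ 1.906e-5 acre.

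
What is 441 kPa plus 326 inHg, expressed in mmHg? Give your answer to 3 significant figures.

11600 mmHg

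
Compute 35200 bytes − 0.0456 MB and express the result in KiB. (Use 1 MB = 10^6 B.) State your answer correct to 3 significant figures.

-10.2 kibibytes

35200 B = 34.37500 KiB and 0.0456 MB = 44.53125 KiB.
34.37500 − 44.53125 ≈ -10.2 KiB.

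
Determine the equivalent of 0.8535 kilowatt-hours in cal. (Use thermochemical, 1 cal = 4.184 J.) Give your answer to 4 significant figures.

1 kWh = 860421 calories.
0.8535 × 860421 ≈ 734400 cal.

734400 cal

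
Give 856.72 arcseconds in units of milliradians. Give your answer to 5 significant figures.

4.1535 mrad

1 arcsec = 0.00484814 mrad.
856.72 × 0.00484814 ≈ 4.1535 mrad.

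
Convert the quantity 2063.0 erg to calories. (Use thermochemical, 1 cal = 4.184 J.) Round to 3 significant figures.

4.93 × 10^-5 cal

1 erg = 2.39006 × 10^-8 calories.
So 2063.0 × 2.39006 × 10^-8 ≈ 4.93 × 10^-5 cal.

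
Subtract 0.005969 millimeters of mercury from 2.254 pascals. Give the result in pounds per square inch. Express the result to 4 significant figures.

0.0002115 psi

2.254 Pa = 0.000326915 psi and 0.005969 mmHg = 0.000115421 psi.
0.000326915 − 0.000115421 ≈ 0.0002115 psi.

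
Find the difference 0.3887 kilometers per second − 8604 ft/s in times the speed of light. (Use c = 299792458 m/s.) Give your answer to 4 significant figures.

0.3887 km/s = 1.29656 × 10^-6 c and 8604 ft/s = 8.74772 × 10^-6 c.
1.29656 × 10^-6 − 8.74772 × 10^-6 ≈ -7.451 × 10^-6 c.

-7.451 × 10^-6 times the speed of light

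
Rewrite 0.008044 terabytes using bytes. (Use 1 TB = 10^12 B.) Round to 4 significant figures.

8.044 × 10^9 bytes

1 terabyte = 1.00000 × 10^12 bytes.
Then 0.008044 × 1.00000 × 10^12 ≈ 8.044 × 10^9 B.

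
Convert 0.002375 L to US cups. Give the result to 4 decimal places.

0.0100 US cups

1 L = 4.22675 US cup.
So 0.002375 × 4.22675 ≈ 0.0100 US cup.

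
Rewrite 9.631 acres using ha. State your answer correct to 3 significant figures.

1 acre = 0.404686 ha.
So 9.631 × 0.404686 ≈ 3.90 ha.

3.90 hectares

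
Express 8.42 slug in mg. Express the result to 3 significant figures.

1.23 × 10^8 mg

1 slug = 1.45939 × 10^7 mg.
Thus 8.42 × 1.45939 × 10^7 ≈ 1.23 × 10^8 mg.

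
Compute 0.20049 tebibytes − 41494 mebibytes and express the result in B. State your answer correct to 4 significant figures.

0.20049 TiB = 2.20441e+11 B and 41494 MiB = 4.35096e+10 B.
2.20441e+11 − 4.35096e+10 ≈ 1.769e+11 B.

1.769e+11 B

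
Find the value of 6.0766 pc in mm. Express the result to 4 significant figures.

1.875e+20 millimeters

1 parsec = 3.08568e+19 mm.
Then 6.0766 × 3.08568e+19 ≈ 1.875e+20 mm.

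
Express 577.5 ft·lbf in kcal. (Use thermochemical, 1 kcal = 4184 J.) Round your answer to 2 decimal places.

1 foot-pound = 0.000324048 kilocalories.
So 577.5 × 0.000324048 ≈ 0.19 kcal.

0.19 kilocalories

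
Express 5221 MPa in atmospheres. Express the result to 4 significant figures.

51530 atm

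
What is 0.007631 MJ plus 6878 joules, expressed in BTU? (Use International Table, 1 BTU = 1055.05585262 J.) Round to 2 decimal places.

13.75 British thermal units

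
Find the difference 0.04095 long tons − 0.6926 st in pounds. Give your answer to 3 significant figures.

82.0 pounds

0.04095 long ton = 91.7280 lb and 0.6926 st = 9.69640 lb.
91.7280 − 9.69640 ≈ 82.0 lb.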